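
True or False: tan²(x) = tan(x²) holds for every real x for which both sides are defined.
False.

Claim: tan²(x) = tan(x²).
Test a specific point where both sides are defined: x = -π/6.
LHS = tan²(x) ≈ 0.3333
RHS = tan(x²) ≈ 0.2812
Since 0.3333 ≠ 0.2812, the equation fails at this point, so it cannot hold for every real x for which both sides are defined.
tan²(x) means (tan x)², squaring the output; tan(x²) squares the input. These are different functions.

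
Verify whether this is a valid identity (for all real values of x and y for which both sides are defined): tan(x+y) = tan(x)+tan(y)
Claim: tan(x+y) = tan(x)+tan(y).
Test a specific point where both sides are defined: x = -π/3, y = -π/4.
LHS = tan(x+y) ≈ 3.7321
RHS = tan(x)+tan(y) ≈ -2.7321
Since 3.7321 ≠ -2.7321, the equation fails at this point, so it cannot hold for all real values of x and y for which both sides are defined.
The correct formula is tan(x+y) = (tan(x) + tan(y))/(1 - tan(x)tan(y)).

Conclusion: No, this is NOT an identity.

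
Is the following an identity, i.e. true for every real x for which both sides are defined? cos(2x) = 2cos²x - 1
Yes, this is an identity.

Claim: cos(2x) = 2cos²x - 1.
Reasoning: cos(2x) = cos²x - sin²x. Replace sin²x by 1 - cos²x: cos²x - (1 - cos²x) = 2cos²x - 1.
So the two sides agree for every real x for which both sides are defined.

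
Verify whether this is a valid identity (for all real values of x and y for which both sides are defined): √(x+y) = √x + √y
Claim: √(x+y) = √x + √y.
Test a specific point where both sides are defined: x = 1/2, y = 5.
LHS = √(x+y) ≈ 2.3452
RHS = √x + √y ≈ 2.9432
Since 2.3452 ≠ 2.9432, the equation fails at this point, so it cannot hold for all real values of x and y for which both sides are defined.
Squaring the right side gives x + 2√(xy) + y, not x + y.

Conclusion: No, this is NOT an identity.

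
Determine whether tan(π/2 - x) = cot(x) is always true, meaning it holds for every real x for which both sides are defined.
Yes, this is an identity.

Claim: tan(π/2 - x) = cot(x).
Reasoning: tan(π/2 - x) = sin(π/2 - x)/cos(π/2 - x) = cos(x)/sin(x) = cot(x), using the cofunction identities sin(π/2 - x) = cos(x) and cos(π/2 - x) = sin(x).
So the two sides agree for every real x for which both sides are defined.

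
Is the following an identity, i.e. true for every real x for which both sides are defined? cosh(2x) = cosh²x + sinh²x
Yes, this is an identity.

Claim: cosh(2x) = cosh²x + sinh²x.
Reasoning: cosh²x = (e^(2x) + 2 + e^(-2x))/4 and sinh²x = (e^(2x) - 2 + e^(-2x))/4. Adding gives (2e^(2x) + 2e^(-2x))/4 = (e^(2x) + e^(-2x))/2 = cosh(2x).
So the two sides agree for every real x for which both sides are defined.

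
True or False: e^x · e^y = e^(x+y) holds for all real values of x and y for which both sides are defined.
Claim: e^x · e^y = e^(x+y).
Reasoning: This is the law of exponents for a common base: multiplying powers adds exponents. E.g. from the series, (Σ x^j/j!)(Σ y^k/k!) = Σ_m (Σ_{j+k=m} x^j y^k/(j!k!)) = Σ_m (x+y)^m/m! by the binomial theorem.
So the two sides agree for all real values of x and y for which both sides are defined.

Conclusion: True.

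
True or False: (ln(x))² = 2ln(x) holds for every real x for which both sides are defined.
Claim: (ln(x))² = 2ln(x).
Test a specific point where both sides are defined: x = 3/2.
LHS = (ln(x))² ≈ 0.1644
RHS = 2ln(x) ≈ 0.8109
Since 0.1644 ≠ 0.8109, the equation fails at this point, so it cannot hold for every real x for which both sides are defined.
2ln(x) equals ln(x²), which is not the same as (ln x)².

Conclusion: False.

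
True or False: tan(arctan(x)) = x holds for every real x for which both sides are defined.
True.

Claim: tan(arctan(x)) = x.
Reasoning: For every real x, arctan(x) is by definition the angle in (-π/2, π/2) whose tangent equals x. Taking the tangent of that angle returns x.
So the two sides agree for every real x for which both sides are defined.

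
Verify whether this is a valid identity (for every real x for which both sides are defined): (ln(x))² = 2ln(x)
Claim: (ln(x))² = 2ln(x).
Test a specific point where both sides are defined: x = 4.
LHS = (ln(x))² ≈ 1.9218
RHS = 2ln(x) ≈ 2.7726
Since 1.9218 ≠ 2.7726, the equation fails at this point, so it cannot hold for every real x for which both sides are defined.
2ln(x) equals ln(x²), which is not the same as (ln x)².

Conclusion: No, this is NOT an identity.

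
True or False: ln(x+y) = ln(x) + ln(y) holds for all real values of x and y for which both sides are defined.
False.

Claim: ln(x+y) = ln(x) + ln(y).
Test a specific point where both sides are defined: x = 3/2, y = 5.
LHS = ln(x+y) ≈ 1.8718
RHS = ln(x) + ln(y) ≈ 2.0149
Since 1.8718 ≠ 2.0149, the equation fails at this point, so it cannot hold for all real values of x and y for which both sides are defined.
ln(x) + ln(y) = ln(xy), not ln(x+y).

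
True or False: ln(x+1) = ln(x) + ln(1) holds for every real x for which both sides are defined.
Claim: ln(x+1) = ln(x) + ln(1).
Test a specific point where both sides are defined: x = 4.
LHS = ln(x+1) ≈ 1.6094
RHS = ln(x) + ln(1) ≈ 1.3863
Since 1.6094 ≠ 1.3863, the equation fails at this point, so it cannot hold for every real x for which both sides are defined.
ln(1) = 0, so the right side is just ln(x), which differs from ln(x+1).

Conclusion: False.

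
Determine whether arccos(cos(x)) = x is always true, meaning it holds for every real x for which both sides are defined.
Claim: arccos(cos(x)) = x.
Test a specific point where both sides are defined: x = -π/3.
LHS = arccos(cos(x)) ≈ 1.0472
RHS = x ≈ -1.0472
Since 1.0472 ≠ -1.0472, the equation fails at this point, so it cannot hold for every real x for which both sides are defined.
arccos only returns values in [0, π], so arccos(cos(x)) = x holds only for x in that interval, not for all real x.

Conclusion: No, this is NOT an identity.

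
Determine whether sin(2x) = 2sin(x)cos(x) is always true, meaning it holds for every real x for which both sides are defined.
Yes, this is an identity.

Claim: sin(2x) = 2sin(x)cos(x).
Reasoning: Put y = x in the addition formula sin(x+y) = sin(x)cos(y) + cos(x)sin(y): sin(2x) = sin(x)cos(x) + cos(x)sin(x) = 2sin(x)cos(x).
So the two sides agree for every real x for which both sides are defined.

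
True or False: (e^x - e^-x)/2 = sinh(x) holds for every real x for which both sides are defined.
Claim: (e^x - e^-x)/2 = sinh(x).
Reasoning: This is exactly the definition of the hyperbolic sine: sinh(x) := (e^x - e^-x)/2.
So the two sides agree for every real x for which both sides are defined.

Conclusion: True.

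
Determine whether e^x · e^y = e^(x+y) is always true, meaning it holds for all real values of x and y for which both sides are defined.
Claim: e^x · e^y = e^(x+y).
Reasoning: This is the law of exponents for a common base: multiplying powers adds exponents. E.g. from the series, (Σ x^j/j!)(Σ y^k/k!) = Σ_m (Σ_{j+k=m} x^j y^k/(j!k!)) = Σ_m (x+y)^m/m! by the binomial theorem.
So the two sides agree for all real values of x and y for which both sides are defined.

Conclusion: Yes, this is an identity.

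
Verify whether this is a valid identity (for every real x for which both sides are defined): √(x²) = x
Claim: √(x²) = x.
Test a specific point where both sides are defined: x = -1.
LHS = √(x²) ≈ 1.0000
RHS = x ≈ -1.0000
Since 1.0000 ≠ -1.0000, the equation fails at this point, so it cannot hold for every real x for which both sides are defined.
√(x²) = |x|, which differs from x whenever x < 0 (both sides are defined for every real x).

Conclusion: No, this is NOT an identity.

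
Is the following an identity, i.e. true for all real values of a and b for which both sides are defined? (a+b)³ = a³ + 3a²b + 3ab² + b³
Claim: (a+b)³ = a³ + 3a²b + 3ab² + b³.
Reasoning: (a+b)³ = (a+b)(a+b)² = (a+b)(a² + 2ab + b²) = a³ + 2a²b + ab² + a²b + 2ab² + b³ = a³ + 3a²b + 3ab² + b³.
So the two sides agree for all real values of a and b for which both sides are defined.

Conclusion: Yes, this is an identity.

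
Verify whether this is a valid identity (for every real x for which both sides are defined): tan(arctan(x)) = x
Claim: tan(arctan(x)) = x.
Reasoning: For every real x, arctan(x) is by definition the angle in (-π/2, π/2) whose tangent equals x. Taking the tangent of that angle returns x.
So the two sides agree for every real x for which both sides are defined.

Conclusion: Yes, this is an identity.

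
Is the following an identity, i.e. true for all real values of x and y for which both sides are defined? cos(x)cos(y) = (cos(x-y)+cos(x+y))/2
Claim: cos(x)cos(y) = (cos(x-y)+cos(x+y))/2.
Reasoning: cos(x-y) = cos(x)cos(y) + sin(x)sin(y) and cos(x+y) = cos(x)cos(y) - sin(x)sin(y). Adding, cos(x-y) + cos(x+y) = 2cos(x)cos(y); divide by 2.
So the two sides agree for all real values of x and y for which both sides are defined.

Conclusion: Yes, this is an identity.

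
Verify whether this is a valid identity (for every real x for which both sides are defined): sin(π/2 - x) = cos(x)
Claim: sin(π/2 - x) = cos(x).
Reasoning: Use sin(u - v) = sin(u)cos(v) - cos(u)sin(v) with u = π/2, v = x: sin(π/2)cos(x) - cos(π/2)sin(x) = 1·cos(x) - 0·sin(x) = cos(x).
So the two sides agree for every real x for which both sides are defined.

Conclusion: Yes, this is an identity.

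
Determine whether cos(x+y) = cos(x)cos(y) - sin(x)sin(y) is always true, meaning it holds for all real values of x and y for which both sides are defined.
Claim: cos(x+y) = cos(x)cos(y) - sin(x)sin(y).
Reasoning: By Euler's formula e^(i(x+y)) = e^(ix)·e^(iy) = (cos x + i·sin x)(cos y + i·sin y). The real part of the left side is cos(x+y); the real part of the product is cos(x)cos(y) - sin(x)sin(y) (since i·i = -1).
So the two sides agree for all real values of x and y for which both sides are defined.

Conclusion: Yes, this is an identity.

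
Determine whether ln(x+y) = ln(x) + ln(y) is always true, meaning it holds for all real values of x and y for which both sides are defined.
Claim: ln(x+y) = ln(x) + ln(y).
Test a specific point where both sides are defined: x = 3/2, y = 5.
LHS = ln(x+y) ≈ 1.8718
RHS = ln(x) + ln(y) ≈ 2.0149
Since 1.8718 ≠ 2.0149, the equation fails at this point, so it cannot hold for all real values of x and y for which both sides are defined.
ln(x) + ln(y) = ln(xy), not ln(x+y).

Conclusion: No, this is NOT an identity.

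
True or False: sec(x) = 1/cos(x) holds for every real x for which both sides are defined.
Claim: sec(x) = 1/cos(x).
Reasoning: sec(x) is by definition the reciprocal of cos(x), wherever cos(x) ≠ 0.
So the two sides agree for every real x for which both sides are defined.

Conclusion: True.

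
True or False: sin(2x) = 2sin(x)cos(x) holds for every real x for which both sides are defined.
Claim: sin(2x) = 2sin(x)cos(x).
Reasoning: Put y = x in the addition formula sin(x+y) = sin(x)cos(y) + cos(x)sin(y): sin(2x) = sin(x)cos(x) + cos(x)sin(x) = 2sin(x)cos(x).
So the two sides agree for every real x for which both sides are defined.

Conclusion: True.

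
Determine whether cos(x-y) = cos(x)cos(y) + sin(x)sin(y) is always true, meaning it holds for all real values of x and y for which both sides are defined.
Claim: cos(x-y) = cos(x)cos(y) + sin(x)sin(y).
Reasoning: Replace y by -y in cos(x+y) = cos(x)cos(y) - sin(x)sin(y) and use cos(-y) = cos(y), sin(-y) = -sin(y): cos(x-y) = cos(x)cos(y) + sin(x)sin(y).
So the two sides agree for all real values of x and y for which both sides are defined.

Conclusion: Yes, this is an identity.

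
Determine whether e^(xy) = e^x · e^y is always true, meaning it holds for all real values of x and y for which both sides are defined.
Claim: e^(xy) = e^x · e^y.
Test a specific point where both sides are defined: x = 4, y = 1.
LHS = e^(xy) ≈ 54.5982
RHS = e^x · e^y ≈ 148.4132
Since 54.5982 ≠ 148.4132, the equation fails at this point, so it cannot hold for all real values of x and y for which both sides are defined.
e^x · e^y = e^(x+y), not e^(xy).

Conclusion: No, this is NOT an identity.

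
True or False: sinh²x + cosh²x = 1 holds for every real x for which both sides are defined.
Claim: sinh²x + cosh²x = 1.
Test a specific point where both sides are defined: x = 2.
LHS = sinh²x + cosh²x ≈ 27.3082
RHS = 1 ≈ 1.0000
Since 27.3082 ≠ 1.0000, the equation fails at this point, so it cannot hold for every real x for which both sides are defined.
The correct hyperbolic identity is cosh²x - sinh²x = 1 (a difference); the sum sinh²x + cosh²x equals cosh(2x).

Conclusion: False.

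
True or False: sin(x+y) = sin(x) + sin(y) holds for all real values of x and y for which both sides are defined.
Claim: sin(x+y) = sin(x) + sin(y).
Test a specific point where both sides are defined: x = π, y = 3π/4.
LHS = sin(x+y) ≈ -0.7071
RHS = sin(x) + sin(y) ≈ 0.7071
Since -0.7071 ≠ 0.7071, the equation fails at this point, so it cannot hold for all real values of x and y for which both sides are defined.
The correct expansion is sin(x+y) = sin(x)cos(y) + cos(x)sin(y); sine is not additive.

Conclusion: False.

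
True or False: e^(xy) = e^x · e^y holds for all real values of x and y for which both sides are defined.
Claim: e^(xy) = e^x · e^y.
Test a specific point where both sides are defined: x = 3/2, y = -3.
LHS = e^(xy) ≈ 0.0111
RHS = e^x · e^y ≈ 0.2231
Since 0.0111 ≠ 0.2231, the equation fails at this point, so it cannot hold for all real values of x and y for which both sides are defined.
e^x · e^y = e^(x+y), not e^(xy).

Conclusion: False.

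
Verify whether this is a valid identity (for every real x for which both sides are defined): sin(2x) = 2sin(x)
No, this is NOT an identity.

Claim: sin(2x) = 2sin(x).
Test a specific point where both sides are defined: x = -π/4.
LHS = sin(2x) ≈ -1.0000
RHS = 2sin(x) ≈ -1.4142
Since -1.0000 ≠ -1.4142, the equation fails at this point, so it cannot hold for every real x for which both sides are defined.
The correct double-angle formula is sin(2x) = 2sin(x)cos(x).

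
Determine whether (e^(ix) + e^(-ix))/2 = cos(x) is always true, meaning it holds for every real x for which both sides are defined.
Yes, this is an identity.

Claim: (e^(ix) + e^(-ix))/2 = cos(x).
Reasoning: By Euler's formula e^(ix) = cos(x) + i·sin(x) and e^(-ix) = cos(x) - i·sin(x). Adding cancels the sine terms: e^(ix) + e^(-ix) = 2cos(x); divide by 2.
So the two sides agree for every real x for which both sides are defined.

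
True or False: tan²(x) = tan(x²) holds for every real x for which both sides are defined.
False.

Claim: tan²(x) = tan(x²).
Test a specific point where both sides are defined: x = 2π/3.
LHS = tan²(x) ≈ 3.0000
RHS = tan(x²) ≈ 2.9590
Since 3.0000 ≠ 2.9590, the equation fails at this point, so it cannot hold for every real x for which both sides are defined.
tan²(x) means (tan x)², squaring the output; tan(x²) squares the input. These are different functions.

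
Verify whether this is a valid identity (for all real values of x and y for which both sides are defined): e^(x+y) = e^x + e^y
Claim: e^(x+y) = e^x + e^y.
Test a specific point where both sides are defined: x = 3/2, y = 1.
LHS = e^(x+y) ≈ 12.1825
RHS = e^x + e^y ≈ 7.2000
Since 12.1825 ≠ 7.2000, the equation fails at this point, so it cannot hold for all real values of x and y for which both sides are defined.
The correct rule is e^(x+y) = e^x · e^y (a product, not a sum).

Conclusion: No, this is NOT an identity.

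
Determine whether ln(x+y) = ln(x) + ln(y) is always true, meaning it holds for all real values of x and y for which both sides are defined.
Claim: ln(x+y) = ln(x) + ln(y).
Test a specific point where both sides are defined: x = 3/2, y = 4.
LHS = ln(x+y) ≈ 1.7047
RHS = ln(x) + ln(y) ≈ 1.7918
Since 1.7047 ≠ 1.7918, the equation fails at this point, so it cannot hold for all real values of x and y for which both sides are defined.
ln(x) + ln(y) = ln(xy), not ln(x+y).

Conclusion: No, this is NOT an identity.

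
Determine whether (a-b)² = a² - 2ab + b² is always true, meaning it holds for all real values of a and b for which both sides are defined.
Yes, this is an identity.

Claim: (a-b)² = a² - 2ab + b².
Reasoning: Expand: (a-b)² = (a-b)(a-b) = a·a - a·b - b·a + b·b = a² - 2ab + b².
So the two sides agree for all real values of a and b for which both sides are defined.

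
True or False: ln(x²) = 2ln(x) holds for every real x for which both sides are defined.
Claim: ln(x²) = 2ln(x).
Reasoning: The right side requires x > 0. For x > 0, x² = (e^(ln x))² = e^(2ln x), so ln(x²) = 2ln(x). (For x < 0 the right side is undefined, so those values are outside the claim.)
So the two sides agree for every real x for which both sides are defined.

Conclusion: True.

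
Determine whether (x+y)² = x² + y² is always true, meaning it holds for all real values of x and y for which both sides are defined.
No, this is NOT an identity.

Claim: (x+y)² = x² + y².
Test a specific point where both sides are defined: x = 5, y = -3.
LHS = (x+y)² ≈ 4.0000
RHS = x² + y² ≈ 34.0000
Since 4.0000 ≠ 34.0000, the equation fails at this point, so it cannot hold for all real values of x and y for which both sides are defined.
The correct expansion is (x+y)² = x² + 2xy + y²; the cross term 2xy is missing.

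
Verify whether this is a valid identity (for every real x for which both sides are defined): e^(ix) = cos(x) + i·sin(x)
Yes, this is an identity.

Claim: e^(ix) = cos(x) + i·sin(x).
Reasoning: Euler's formula. Expand e^(ix) = Σ (ix)^k / k!. Since i² = -1, the even-k terms are Σ (-1)^m x^(2m)/(2m)! = cos(x) and the odd-k terms are i · Σ (-1)^m x^(2m+1)/(2m+1)! = i·sin(x).
So the two sides agree for every real x for which both sides are defined.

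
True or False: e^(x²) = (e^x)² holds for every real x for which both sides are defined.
Claim: e^(x²) = (e^x)².
Test a specific point where both sides are defined: x = -1.
LHS = e^(x²) ≈ 2.7183
RHS = (e^x)² ≈ 0.1353
Since 2.7183 ≠ 0.1353, the equation fails at this point, so it cannot hold for every real x for which both sides are defined.
(e^x)² = e^(2x), and 2x ≠ x² in general.

Conclusion: False.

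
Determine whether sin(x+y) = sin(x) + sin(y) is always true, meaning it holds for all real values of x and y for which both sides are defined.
Claim: sin(x+y) = sin(x) + sin(y).
Test a specific point where both sides are defined: x = -π/2, y = π/4.
LHS = sin(x+y) ≈ -0.7071
RHS = sin(x) + sin(y) ≈ -0.2929
Since -0.7071 ≠ -0.2929, the equation fails at this point, so it cannot hold for all real values of x and y for which both sides are defined.
The correct expansion is sin(x+y) = sin(x)cos(y) + cos(x)sin(y); sine is not additive.

Conclusion: No, this is NOT an identity.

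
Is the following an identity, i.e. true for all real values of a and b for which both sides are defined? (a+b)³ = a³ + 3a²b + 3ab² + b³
Yes, this is an identity.

Claim: (a+b)³ = a³ + 3a²b + 3ab² + b³.
Reasoning: (a+b)³ = (a+b)(a+b)² = (a+b)(a² + 2ab + b²) = a³ + 2a²b + ab² + a²b + 2ab² + b³ = a³ + 3a²b + 3ab² + b³.
So the two sides agree for all real values of a and b for which both sides are defined.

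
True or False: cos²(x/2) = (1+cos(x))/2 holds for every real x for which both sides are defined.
Claim: cos²(x/2) = (1+cos(x))/2.
Reasoning: Use cos(2θ) = 2cos²θ - 1 with θ = x/2: cos(x) = 2cos²(x/2) - 1. Solving for cos²(x/2) gives (1 + cos(x))/2.
So the two sides agree for every real x for which both sides are defined.

Conclusion: True.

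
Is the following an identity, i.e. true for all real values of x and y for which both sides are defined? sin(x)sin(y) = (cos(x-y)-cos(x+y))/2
Yes, this is an identity.

Claim: sin(x)sin(y) = (cos(x-y)-cos(x+y))/2.
Reasoning: cos(x-y) = cos(x)cos(y) + sin(x)sin(y) and cos(x+y) = cos(x)cos(y) - sin(x)sin(y). Subtracting, cos(x-y) - cos(x+y) = 2sin(x)sin(y); divide by 2.
So the two sides agree for all real values of x and y for which both sides are defined.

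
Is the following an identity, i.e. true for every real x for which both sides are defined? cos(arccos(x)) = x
Yes, this is an identity.

Claim: cos(arccos(x)) = x.
Reasoning: For -1 ≤ x ≤ 1 (where arccos is defined), arccos(x) is by definition an angle whose cosine equals x. Taking the cosine of that angle returns x. (Note the other order, arccos(cos x) = x, is NOT an identity.)
So the two sides agree for every real x for which both sides are defined.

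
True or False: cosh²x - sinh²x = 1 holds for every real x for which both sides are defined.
True.

Claim: cosh²x - sinh²x = 1.
Reasoning: With cosh(x) = (e^x + e^-x)/2 and sinh(x) = (e^x - e^-x)/2: cosh²x = (e^(2x) + 2 + e^(-2x))/4 and sinh²x = (e^(2x) - 2 + e^(-2x))/4. Subtracting leaves 4/4 = 1.
So the two sides agree for every real x for which both sides are defined.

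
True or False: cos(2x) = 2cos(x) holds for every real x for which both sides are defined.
False.

Claim: cos(2x) = 2cos(x).
Test a specific point where both sides are defined: x = π/2.
LHS = cos(2x) ≈ -1.0000
RHS = 2cos(x) ≈ 0.0000
Since -1.0000 ≠ 0.0000, the equation fails at this point, so it cannot hold for every real x for which both sides are defined.
The correct double-angle formula is cos(2x) = cos²x - sin²x.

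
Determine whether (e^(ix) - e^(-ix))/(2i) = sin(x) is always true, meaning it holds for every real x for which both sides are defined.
Claim: (e^(ix) - e^(-ix))/(2i) = sin(x).
Reasoning: By Euler's formula e^(ix) = cos(x) + i·sin(x) and e^(-ix) = cos(x) - i·sin(x). Subtracting cancels the cosine terms: e^(ix) - e^(-ix) = 2i·sin(x); divide by 2i.
So the two sides agree for every real x for which both sides are defined.

Conclusion: Yes, this is an identity.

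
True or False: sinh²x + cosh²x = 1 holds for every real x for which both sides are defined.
False.

Claim: sinh²x + cosh²x = 1.
Test a specific point where both sides are defined: x = -3.
LHS = sinh²x + cosh²x ≈ 201.7156
RHS = 1 ≈ 1.0000
Since 201.7156 ≠ 1.0000, the equation fails at this point, so it cannot hold for every real x for which both sides are defined.
The correct hyperbolic identity is cosh²x - sinh²x = 1 (a difference); the sum sinh²x + cosh²x equals cosh(2x).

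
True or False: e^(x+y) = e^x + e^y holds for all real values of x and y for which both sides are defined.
Claim: e^(x+y) = e^x + e^y.
Test a specific point where both sides are defined: x = -2, y = -2.
LHS = e^(x+y) ≈ 0.0183
RHS = e^x + e^y ≈ 0.2707
Since 0.0183 ≠ 0.2707, the equation fails at this point, so it cannot hold for all real values of x and y for which both sides are defined.
The correct rule is e^(x+y) = e^x · e^y (a product, not a sum).

Conclusion: False.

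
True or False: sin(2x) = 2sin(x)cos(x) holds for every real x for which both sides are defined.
Claim: sin(2x) = 2sin(x)cos(x).
Reasoning: Put y = x in the addition formula sin(x+y) = sin(x)cos(y) + cos(x)sin(y): sin(2x) = sin(x)cos(x) + cos(x)sin(x) = 2sin(x)cos(x).
So the two sides agree for every real x for which both sides are defined.

Conclusion: True.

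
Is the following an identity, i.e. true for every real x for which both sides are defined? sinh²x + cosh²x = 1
No, this is NOT an identity.

Claim: sinh²x + cosh²x = 1.
Test a specific point where both sides are defined: x = 1.
LHS = sinh²x + cosh²x ≈ 3.7622
RHS = 1 ≈ 1.0000
Since 3.7622 ≠ 1.0000, the equation fails at this point, so it cannot hold for every real x for which both sides are defined.
The correct hyperbolic identity is cosh²x - sinh²x = 1 (a difference); the sum sinh²x + cosh²x equals cosh(2x).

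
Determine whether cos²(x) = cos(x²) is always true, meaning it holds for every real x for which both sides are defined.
No, this is NOT an identity.

Claim: cos²(x) = cos(x²).
Test a specific point where both sides are defined: x = -π/2.
LHS = cos²(x) ≈ 0.0000
RHS = cos(x²) ≈ -0.7812
Since 0.0000 ≠ -0.7812, the equation fails at this point, so it cannot hold for every real x for which both sides are defined.
cos²(x) means (cos x)², squaring the output; cos(x²) squares the input. These are different functions.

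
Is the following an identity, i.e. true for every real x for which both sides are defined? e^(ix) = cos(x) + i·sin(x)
Claim: e^(ix) = cos(x) + i·sin(x).
Reasoning: Euler's formula. Expand e^(ix) = Σ (ix)^k / k!. Since i² = -1, the even-k terms are Σ (-1)^m x^(2m)/(2m)! = cos(x) and the odd-k terms are i · Σ (-1)^m x^(2m+1)/(2m+1)! = i·sin(x).
So the two sides agree for every real x for which both sides are defined.

Conclusion: Yes, this is an identity.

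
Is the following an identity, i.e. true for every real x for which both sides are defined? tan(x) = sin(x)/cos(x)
Claim: tan(x) = sin(x)/cos(x).
Reasoning: For an angle x whose terminal point on the unit circle is (cos x, sin x), tan(x) is defined as the ratio (second coordinate)/(first coordinate) = sin(x)/cos(x), wherever cos(x) ≠ 0.
So the two sides agree for every real x for which both sides are defined.

Conclusion: Yes, this is an identity.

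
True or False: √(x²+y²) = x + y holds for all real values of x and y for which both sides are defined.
False.

Claim: √(x²+y²) = x + y.
Test a specific point where both sides are defined: x = 5, y = 4.
LHS = √(x²+y²) ≈ 6.4031
RHS = x + y ≈ 9.0000
Since 6.4031 ≠ 9.0000, the equation fails at this point, so it cannot hold for all real values of x and y for which both sides are defined.
(x+y)² = x² + 2xy + y², not x² + y², so the square root does not split this way.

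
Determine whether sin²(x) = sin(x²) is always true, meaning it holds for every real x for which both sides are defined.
No, this is NOT an identity.

Claim: sin²(x) = sin(x²).
Test a specific point where both sides are defined: x = -π/2.
LHS = sin²(x) ≈ 1.0000
RHS = sin(x²) ≈ 0.6243
Since 1.0000 ≠ 0.6243, the equation fails at this point, so it cannot hold for every real x for which both sides are defined.
sin²(x) means (sin x)², squaring the output; sin(x²) squares the input. These are different functions.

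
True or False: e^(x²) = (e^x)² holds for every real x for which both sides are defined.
False.

Claim: e^(x²) = (e^x)².
Test a specific point where both sides are defined: x = 3/2.
LHS = e^(x²) ≈ 9.4877
RHS = (e^x)² ≈ 20.0855
Since 9.4877 ≠ 20.0855, the equation fails at this point, so it cannot hold for every real x for which both sides are defined.
(e^x)² = e^(2x), and 2x ≠ x² in general.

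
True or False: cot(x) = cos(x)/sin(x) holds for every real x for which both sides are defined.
True.

Claim: cot(x) = cos(x)/sin(x).
Reasoning: cot(x) is defined as 1/tan(x) = 1/(sin(x)/cos(x)) = cos(x)/sin(x), wherever sin(x) ≠ 0.
So the two sides agree for every real x for which both sides are defined.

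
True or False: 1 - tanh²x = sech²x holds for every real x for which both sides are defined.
True.

Claim: 1 - tanh²x = sech²x.
Reasoning: Divide cosh²x - sinh²x = 1 through by cosh²x (never zero): 1 - tanh²x = 1/cosh²x = sech²x.
So the two sides agree for every real x for which both sides are defined.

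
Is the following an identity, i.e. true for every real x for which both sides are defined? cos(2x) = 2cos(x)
No, this is NOT an identity.

Claim: cos(2x) = 2cos(x).
Test a specific point where both sides are defined: x = -π/6.
LHS = cos(2x) ≈ 0.5000
RHS = 2cos(x) ≈ 1.7321
Since 0.5000 ≠ 1.7321, the equation fails at this point, so it cannot hold for every real x for which both sides are defined.
The correct double-angle formula is cos(2x) = cos²x - sin²x.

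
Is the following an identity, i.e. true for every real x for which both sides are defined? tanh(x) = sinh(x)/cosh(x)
Claim: tanh(x) = sinh(x)/cosh(x).
Reasoning: tanh(x) is defined as sinh(x)/cosh(x) = (e^x - e^-x)/(e^x + e^-x); cosh(x) ≥ 1 is never zero, so this holds for every real x.
So the two sides agree for every real x for which both sides are defined.

Conclusion: Yes, this is an identity.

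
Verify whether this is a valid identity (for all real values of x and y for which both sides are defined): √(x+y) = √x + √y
Claim: √(x+y) = √x + √y.
Test a specific point where both sides are defined: x = 2, y = 1/2.
LHS = √(x+y) ≈ 1.5811
RHS = √x + √y ≈ 2.1213
Since 1.5811 ≠ 2.1213, the equation fails at this point, so it cannot hold for all real values of x and y for which both sides are defined.
Squaring the right side gives x + 2√(xy) + y, not x + y.

Conclusion: No, this is NOT an identity.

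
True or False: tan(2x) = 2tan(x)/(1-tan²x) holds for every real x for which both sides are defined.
True.

Claim: tan(2x) = 2tan(x)/(1-tan²x).
Reasoning: tan(2x) = sin(2x)/cos(2x) = 2sin(x)cos(x) / (cos²x - sin²x). Divide numerator and denominator by cos²x: 2tan(x) / (1 - tan²x).
So the two sides agree for every real x for which both sides are defined.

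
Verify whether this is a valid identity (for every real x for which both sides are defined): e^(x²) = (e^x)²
No, this is NOT an identity.

Claim: e^(x²) = (e^x)².
Test a specific point where both sides are defined: x = 3/2.
LHS = e^(x²) ≈ 9.4877
RHS = (e^x)² ≈ 20.0855
Since 9.4877 ≠ 20.0855, the equation fails at this point, so it cannot hold for every real x for which both sides are defined.
(e^x)² = e^(2x), and 2x ≠ x² in general.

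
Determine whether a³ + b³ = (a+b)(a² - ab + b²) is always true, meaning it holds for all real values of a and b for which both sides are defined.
Claim: a³ + b³ = (a+b)(a² - ab + b²).
Reasoning: Expand the right side: (a+b)(a² - ab + b²) = a³ - a²b + ab² + a²b - ab² + b³ = a³ + b³ (the middle terms cancel in pairs).
So the two sides agree for all real values of a and b for which both sides are defined.

Conclusion: Yes, this is an identity.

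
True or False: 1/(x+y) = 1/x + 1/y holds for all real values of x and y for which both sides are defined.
False.

Claim: 1/(x+y) = 1/x + 1/y.
Test a specific point where both sides are defined: x = 1/2, y = 4.
LHS = 1/(x+y) ≈ 0.2222
RHS = 1/x + 1/y ≈ 2.2500
Since 0.2222 ≠ 2.2500, the equation fails at this point, so it cannot hold for all real values of x and y for which both sides are defined.
1/x + 1/y = (x+y)/(xy), which is not 1/(x+y).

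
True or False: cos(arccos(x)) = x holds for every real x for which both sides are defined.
True.

Claim: cos(arccos(x)) = x.
Reasoning: For -1 ≤ x ≤ 1 (where arccos is defined), arccos(x) is by definition an angle whose cosine equals x. Taking the cosine of that angle returns x. (Note the other order, arccos(cos x) = x, is NOT an identity.)
So the two sides agree for every real x for which both sides are defined.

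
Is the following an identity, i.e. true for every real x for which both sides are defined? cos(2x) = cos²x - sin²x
Claim: cos(2x) = cos²x - sin²x.
Reasoning: Put y = x in the addition formula cos(x+y) = cos(x)cos(y) - sin(x)sin(y): cos(2x) = cos²x - sin²x.
So the two sides agree for every real x for which both sides are defined.

Conclusion: Yes, this is an identity.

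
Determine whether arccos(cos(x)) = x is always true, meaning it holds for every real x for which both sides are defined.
No, this is NOT an identity.

Claim: arccos(cos(x)) = x.
Test a specific point where both sides are defined: x = -π/3.
LHS = arccos(cos(x)) ≈ 1.0472
RHS = x ≈ -1.0472
Since 1.0472 ≠ -1.0472, the equation fails at this point, so it cannot hold for every real x for which both sides are defined.
arccos only returns values in [0, π], so arccos(cos(x)) = x holds only for x in that interval, not for all real x.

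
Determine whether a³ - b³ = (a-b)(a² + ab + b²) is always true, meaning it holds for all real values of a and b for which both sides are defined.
Yes, this is an identity.

Claim: a³ - b³ = (a-b)(a² + ab + b²).
Reasoning: Expand the right side: (a-b)(a² + ab + b²) = a³ + a²b + ab² - a²b - ab² - b³ = a³ - b³ (the middle terms cancel in pairs).
So the two sides agree for all real values of a and b for which both sides are defined.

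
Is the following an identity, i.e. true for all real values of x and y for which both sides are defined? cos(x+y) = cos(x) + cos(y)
Claim: cos(x+y) = cos(x) + cos(y).
Test a specific point where both sides are defined: x = π/6, y = π/2.
LHS = cos(x+y) ≈ -0.5000
RHS = cos(x) + cos(y) ≈ 0.8660
Since -0.5000 ≠ 0.8660, the equation fails at this point, so it cannot hold for all real values of x and y for which both sides are defined.
The correct expansion is cos(x+y) = cos(x)cos(y) - sin(x)sin(y); cosine is not additive.

Conclusion: No, this is NOT an identity.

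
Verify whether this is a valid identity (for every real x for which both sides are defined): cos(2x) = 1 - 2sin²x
Claim: cos(2x) = 1 - 2sin²x.
Reasoning: cos(2x) = cos²x - sin²x. Replace cos²x by 1 - sin²x: (1 - sin²x) - sin²x = 1 - 2sin²x.
So the two sides agree for every real x for which both sides are defined.

Conclusion: Yes, this is an identity.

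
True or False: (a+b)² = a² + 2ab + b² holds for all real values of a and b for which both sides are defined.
True.

Claim: (a+b)² = a² + 2ab + b².
Reasoning: Expand: (a+b)² = (a+b)(a+b) = a·a + a·b + b·a + b·b = a² + 2ab + b².
So the two sides agree for all real values of a and b for which both sides are defined.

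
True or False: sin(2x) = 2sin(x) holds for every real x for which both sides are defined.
Claim: sin(2x) = 2sin(x).
Test a specific point where both sides are defined: x = π/2.
LHS = sin(2x) ≈ 0.0000
RHS = 2sin(x) ≈ 2.0000
Since 0.0000 ≠ 2.0000, the equation fails at this point, so it cannot hold for every real x for which both sides are defined.
The correct double-angle formula is sin(2x) = 2sin(x)cos(x).

Conclusion: False.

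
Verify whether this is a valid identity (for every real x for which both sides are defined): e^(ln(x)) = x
Yes, this is an identity.

Claim: e^(ln(x)) = x.
Reasoning: For x > 0, ln(x) is by definition the exponent p such that e^p = x. Raising e to that exponent therefore returns x: e^(ln x) = x.
So the two sides agree for every real x for which both sides are defined.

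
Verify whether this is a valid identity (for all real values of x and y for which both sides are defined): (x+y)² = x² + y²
Claim: (x+y)² = x² + y².
Test a specific point where both sides are defined: x = 3, y = 5.
LHS = (x+y)² ≈ 64.0000
RHS = x² + y² ≈ 34.0000
Since 64.0000 ≠ 34.0000, the equation fails at this point, so it cannot hold for all real values of x and y for which both sides are defined.
The correct expansion is (x+y)² = x² + 2xy + y²; the cross term 2xy is missing.

Conclusion: No, this is NOT an identity.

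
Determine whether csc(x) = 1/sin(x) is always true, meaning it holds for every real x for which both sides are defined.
Yes, this is an identity.

Claim: csc(x) = 1/sin(x).
Reasoning: csc(x) is by definition the reciprocal of sin(x), wherever sin(x) ≠ 0.
So the two sides agree for every real x for which both sides are defined.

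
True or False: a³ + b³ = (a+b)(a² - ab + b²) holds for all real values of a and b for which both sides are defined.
True.

Claim: a³ + b³ = (a+b)(a² - ab + b²).
Reasoning: Expand the right side: (a+b)(a² - ab + b²) = a³ - a²b + ab² + a²b - ab² + b³ = a³ + b³ (the middle terms cancel in pairs).
So the two sides agree for all real values of a and b for which both sides are defined.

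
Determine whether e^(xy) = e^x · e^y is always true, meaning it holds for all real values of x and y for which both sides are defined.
Claim: e^(xy) = e^x · e^y.
Test a specific point where both sides are defined: x = 2, y = -3.
LHS = e^(xy) ≈ 0.0025
RHS = e^x · e^y ≈ 0.3679
Since 0.0025 ≠ 0.3679, the equation fails at this point, so it cannot hold for all real values of x and y for which both sides are defined.
e^x · e^y = e^(x+y), not e^(xy).

Conclusion: No, this is NOT an identity.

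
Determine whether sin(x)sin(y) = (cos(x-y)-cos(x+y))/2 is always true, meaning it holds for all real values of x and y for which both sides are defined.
Claim: sin(x)sin(y) = (cos(x-y)-cos(x+y))/2.
Reasoning: cos(x-y) = cos(x)cos(y) + sin(x)sin(y) and cos(x+y) = cos(x)cos(y) - sin(x)sin(y). Subtracting, cos(x-y) - cos(x+y) = 2sin(x)sin(y); divide by 2.
So the two sides agree for all real values of x and y for which both sides are defined.

Conclusion: Yes, this is an identity.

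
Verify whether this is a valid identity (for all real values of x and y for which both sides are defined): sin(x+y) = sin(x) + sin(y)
Claim: sin(x+y) = sin(x) + sin(y).
Test a specific point where both sides are defined: x = -π/6, y = 3π/4.
LHS = sin(x+y) ≈ 0.9659
RHS = sin(x) + sin(y) ≈ 0.2071
Since 0.9659 ≠ 0.2071, the equation fails at this point, so it cannot hold for all real values of x and y for which both sides are defined.
The correct expansion is sin(x+y) = sin(x)cos(y) + cos(x)sin(y); sine is not additive.

Conclusion: No, this is NOT an identity.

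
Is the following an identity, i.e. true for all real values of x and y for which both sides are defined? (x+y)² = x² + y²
No, this is NOT an identity.

Claim: (x+y)² = x² + y².
Test a specific point where both sides are defined: x = 3, y = 3.
LHS = (x+y)² ≈ 36.0000
RHS = x² + y² ≈ 18.0000
Since 36.0000 ≠ 18.0000, the equation fails at this point, so it cannot hold for all real values of x and y for which both sides are defined.
The correct expansion is (x+y)² = x² + 2xy + y²; the cross term 2xy is missing.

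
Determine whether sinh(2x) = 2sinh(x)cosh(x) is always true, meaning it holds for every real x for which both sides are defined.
Yes, this is an identity.

Claim: sinh(2x) = 2sinh(x)cosh(x).
Reasoning: 2sinh(x)cosh(x) = 2 · (e^x - e^-x)/2 · (e^x + e^-x)/2 = (e^(2x) - e^(-2x))/2 = sinh(2x).
So the two sides agree for every real x for which both sides are defined.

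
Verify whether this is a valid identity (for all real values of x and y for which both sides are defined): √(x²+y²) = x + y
Claim: √(x²+y²) = x + y.
Test a specific point where both sides are defined: x = 5, y = -3.
LHS = √(x²+y²) ≈ 5.8310
RHS = x + y ≈ 2.0000
Since 5.8310 ≠ 2.0000, the equation fails at this point, so it cannot hold for all real values of x and y for which both sides are defined.
(x+y)² = x² + 2xy + y², not x² + y², so the square root does not split this way.

Conclusion: No, this is NOT an identity.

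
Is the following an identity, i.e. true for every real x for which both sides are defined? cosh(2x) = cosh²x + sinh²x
Claim: cosh(2x) = cosh²x + sinh²x.
Reasoning: cosh²x = (e^(2x) + 2 + e^(-2x))/4 and sinh²x = (e^(2x) - 2 + e^(-2x))/4. Adding gives (2e^(2x) + 2e^(-2x))/4 = (e^(2x) + e^(-2x))/2 = cosh(2x).
So the two sides agree for every real x for which both sides are defined.

Conclusion: Yes, this is an identity.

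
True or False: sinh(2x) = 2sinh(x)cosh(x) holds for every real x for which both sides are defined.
Claim: sinh(2x) = 2sinh(x)cosh(x).
Reasoning: 2sinh(x)cosh(x) = 2 · (e^x - e^-x)/2 · (e^x + e^-x)/2 = (e^(2x) - e^(-2x))/2 = sinh(2x).
So the two sides agree for every real x for which both sides are defined.

Conclusion: True.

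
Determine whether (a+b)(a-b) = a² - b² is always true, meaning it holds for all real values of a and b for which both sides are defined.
Claim: (a+b)(a-b) = a² - b².
Reasoning: Expand: (a+b)(a-b) = a² - ab + ba - b² = a² - b² (the cross terms cancel).
So the two sides agree for all real values of a and b for which both sides are defined.

Conclusion: Yes, this is an identity.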